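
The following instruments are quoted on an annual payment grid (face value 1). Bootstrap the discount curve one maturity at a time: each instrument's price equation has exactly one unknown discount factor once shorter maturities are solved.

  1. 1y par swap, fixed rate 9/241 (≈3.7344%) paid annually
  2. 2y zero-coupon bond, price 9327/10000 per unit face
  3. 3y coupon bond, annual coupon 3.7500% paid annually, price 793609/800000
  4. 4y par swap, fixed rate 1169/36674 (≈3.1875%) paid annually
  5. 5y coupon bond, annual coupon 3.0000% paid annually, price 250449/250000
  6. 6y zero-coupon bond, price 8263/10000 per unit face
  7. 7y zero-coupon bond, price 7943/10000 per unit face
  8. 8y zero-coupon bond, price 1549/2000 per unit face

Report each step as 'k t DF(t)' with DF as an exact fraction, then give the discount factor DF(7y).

1 1 241/250
2 2 9327/10000
3 3 2219/2500
4 4 8831/10000
5 5 4329/5000
6 6 8263/10000
7 7 7943/10000
8 8 1549/2000
DF(7y) = 7943/10000 ≈ 0.794300

step 1 [1y] swap r/1=9/241: DF=(1 − 9/241·(0))/(1+9/241) = 241/250 ≈ 0.964000
step 2 [2y] zero: DF = P = 9327/10000 ≈ 0.932700
step 3 [3y] bond c/1=3/80: DF=(793609/800000 − 3/80·(0.964000+0.932700))/(1+3/80) = 2219/2500 ≈ 0.887600
step 4 [4y] swap r/1=1169/36674: DF=(1 − 1169/36674·(0.964000+0.932700+0.887600))/(1+1169/36674) = 8831/10000 ≈ 0.883100
step 5 [5y] bond c/1=3/100: DF=(250449/250000 − 3/100·(0.964000+0.932700+0.887600+0.883100))/(1+3/100) = 4329/5000 ≈ 0.865800
step 6 [6y] zero: DF = P = 8263/10000 ≈ 0.826300
step 7 [7y] zero: DF = P = 7943/10000 ≈ 0.794300
step 8 [8y] zero: DF = P = 1549/2000 ≈ 0.774500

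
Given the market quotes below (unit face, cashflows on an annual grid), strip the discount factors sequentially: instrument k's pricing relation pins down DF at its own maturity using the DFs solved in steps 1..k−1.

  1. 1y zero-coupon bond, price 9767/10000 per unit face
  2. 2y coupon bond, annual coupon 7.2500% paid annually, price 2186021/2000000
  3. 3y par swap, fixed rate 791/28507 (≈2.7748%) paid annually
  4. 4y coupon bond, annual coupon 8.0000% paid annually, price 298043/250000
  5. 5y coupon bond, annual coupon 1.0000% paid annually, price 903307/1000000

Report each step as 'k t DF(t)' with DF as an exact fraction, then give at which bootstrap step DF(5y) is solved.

1 1 9767/10000
2 2 9531/10000
3 3 9209/10000
4 4 8927/10000
5 5 8573/10000
DF(5y) is solved at step 5

step 1 [1y] zero: DF = P = 9767/10000 ≈ 0.976700
step 2 [2y] bond c/1=29/400: DF=(2186021/2000000 − 29/400·(0.976700))/(1+29/400) = 9531/10000 ≈ 0.953100
step 3 [3y] swap r/1=791/28507: DF=(1 − 791/28507·(0.976700+0.953100))/(1+791/28507) = 9209/10000 ≈ 0.920900
step 4 [4y] bond c/1=2/25: DF=(298043/250000 − 2/25·(0.976700+0.953100+0.920900))/(1+2/25) = 8927/10000 ≈ 0.892700
step 5 [5y] bond c/1=1/100: DF=(903307/1000000 − 1/100·(0.976700+0.953100+0.920900+0.892700))/(1+1/100) = 8573/10000 ≈ 0.857300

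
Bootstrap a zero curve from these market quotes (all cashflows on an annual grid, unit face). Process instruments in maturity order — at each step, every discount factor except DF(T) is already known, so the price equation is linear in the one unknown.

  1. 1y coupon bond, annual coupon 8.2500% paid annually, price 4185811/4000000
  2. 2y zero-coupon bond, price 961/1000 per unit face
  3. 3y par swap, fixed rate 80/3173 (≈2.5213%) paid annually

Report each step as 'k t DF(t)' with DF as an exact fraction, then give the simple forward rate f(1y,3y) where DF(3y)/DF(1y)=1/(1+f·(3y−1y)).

1 1 9667/10000
2 2 961/1000
3 3 116/125
f(1y,3y) = ((9667/10000)/(116/125) − 1)/(2) = 387/18560 ≈ 2.0851%

step 1 [1y] bond c/1=33/400: DF=(4185811/4000000 − 33/400·(0))/(1+33/400) = 9667/10000 ≈ 0.966700
step 2 [2y] zero: DF = P = 961/1000 ≈ 0.961000
step 3 [3y] swap r/1=80/3173: DF=(1 − 80/3173·(0.966700+0.961000))/(1+80/3173) = 116/125 ≈ 0.928000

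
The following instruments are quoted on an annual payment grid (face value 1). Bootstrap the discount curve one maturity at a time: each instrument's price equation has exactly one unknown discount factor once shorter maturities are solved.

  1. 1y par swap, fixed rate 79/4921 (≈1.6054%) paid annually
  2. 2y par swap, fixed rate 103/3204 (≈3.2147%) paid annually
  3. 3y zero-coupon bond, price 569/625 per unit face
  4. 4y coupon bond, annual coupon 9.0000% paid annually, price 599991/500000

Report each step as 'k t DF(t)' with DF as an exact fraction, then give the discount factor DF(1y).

1 1 4921/5000
2 2 4691/5000
3 3 569/625
4 4 867/1000
DF(1y) = 4921/5000 ≈ 0.984200

step 1 [1y] swap r/1=79/4921: DF=(1 − 79/4921·(0))/(1+79/4921) = 4921/5000 ≈ 0.984200
step 2 [2y] swap r/1=103/3204: DF=(1 − 103/3204·(0.984200))/(1+103/3204) = 4691/5000 ≈ 0.938200
step 3 [3y] zero: DF = P = 569/625 ≈ 0.910400
step 4 [4y] bond c/1=9/100: DF=(599991/500000 − 9/100·(0.984200+0.938200+0.910400))/(1+9/100) = 867/1000 ≈ 0.867000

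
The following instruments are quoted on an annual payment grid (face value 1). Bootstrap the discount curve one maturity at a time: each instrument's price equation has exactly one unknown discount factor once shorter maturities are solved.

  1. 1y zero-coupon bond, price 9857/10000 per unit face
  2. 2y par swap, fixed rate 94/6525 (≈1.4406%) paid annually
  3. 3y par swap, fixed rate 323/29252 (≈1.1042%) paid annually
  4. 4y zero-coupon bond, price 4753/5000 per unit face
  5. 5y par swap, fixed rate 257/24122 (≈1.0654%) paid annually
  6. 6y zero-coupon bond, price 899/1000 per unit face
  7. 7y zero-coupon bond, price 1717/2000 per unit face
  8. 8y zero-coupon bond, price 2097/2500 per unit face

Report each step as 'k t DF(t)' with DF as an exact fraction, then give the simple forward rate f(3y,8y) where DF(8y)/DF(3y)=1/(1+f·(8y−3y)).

1 1 9857/10000
2 2 4859/5000
3 3 9677/10000
4 4 4753/5000
5 5 4743/5000
6 6 899/1000
7 7 1717/2000
8 8 2097/2500
f(3y,8y) = ((9677/10000)/(2097/2500) − 1)/(5) = 1289/41940 ≈ 3.0734%

step 1 [1y] zero: DF = P = 9857/10000 ≈ 0.985700
step 2 [2y] swap r/1=94/6525: DF=(1 − 94/6525·(0.985700))/(1+94/6525) = 4859/5000 ≈ 0.971800
step 3 [3y] swap r/1=323/29252: DF=(1 − 323/29252·(0.985700+0.971800))/(1+323/29252) = 9677/10000 ≈ 0.967700
step 4 [4y] zero: DF = P = 4753/5000 ≈ 0.950600
step 5 [5y] swap r/1=257/24122: DF=(1 − 257/24122·(0.985700+0.971800+0.967700+0.950600))/(1+257/24122) = 4743/5000 ≈ 0.948600
step 6 [6y] zero: DF = P = 899/1000 ≈ 0.899000
step 7 [7y] zero: DF = P = 1717/2000 ≈ 0.858500
step 8 [8y] zero: DF = P = 2097/2500 ≈ 0.838800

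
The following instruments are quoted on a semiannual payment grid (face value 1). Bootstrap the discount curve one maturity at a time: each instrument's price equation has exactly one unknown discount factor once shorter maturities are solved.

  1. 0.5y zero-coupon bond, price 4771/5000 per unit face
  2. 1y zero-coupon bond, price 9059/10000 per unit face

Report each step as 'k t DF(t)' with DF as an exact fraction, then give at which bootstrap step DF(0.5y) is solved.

1 1/2 4771/5000
2 1 9059/10000
DF(0.5y) is solved at step 1

step 1 [0.5y] zero: DF = P = 4771/5000 ≈ 0.954200
step 2 [1y] zero: DF = P = 9059/10000 ≈ 0.905900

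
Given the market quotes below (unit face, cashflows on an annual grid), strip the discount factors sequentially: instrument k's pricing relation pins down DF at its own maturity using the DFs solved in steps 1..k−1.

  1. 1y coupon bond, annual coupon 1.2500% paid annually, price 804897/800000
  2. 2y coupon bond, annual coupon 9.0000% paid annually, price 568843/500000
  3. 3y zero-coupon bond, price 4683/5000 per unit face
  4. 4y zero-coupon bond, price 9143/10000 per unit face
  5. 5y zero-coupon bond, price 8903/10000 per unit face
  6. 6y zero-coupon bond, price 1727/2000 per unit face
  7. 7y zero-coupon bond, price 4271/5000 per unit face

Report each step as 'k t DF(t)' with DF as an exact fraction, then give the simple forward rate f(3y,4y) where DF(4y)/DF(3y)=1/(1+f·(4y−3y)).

step 1 [1y] bond c/1=1/80: DF=(804897/800000 − 1/80·(0))/(1+1/80) = 9937/10000 ≈ 0.993700
step 2 [2y] bond c/1=9/100: DF=(568843/500000 − 9/100·(0.993700))/(1+9/100) = 9617/10000 ≈ 0.961700
step 3 [3y] zero: DF = P = 4683/5000 ≈ 0.936600
step 4 [4y] zero: DF = P = 9143/10000 ≈ 0.914300
step 5 [5y] zero: DF = P = 8903/10000 ≈ 0.890300
step 6 [6y] zero: DF = P = 1727/2000 ≈ 0.863500
step 7 [7y] zero: DF = P = 4271/5000 ≈ 0.854200

1 1 9937/10000
2 2 9617/10000
3 3 4683/5000
4 4 9143/10000
5 5 8903/10000
6 6 1727/2000
7 7 4271/5000
f(3y,4y) = ((4683/5000)/(9143/10000) − 1)/(1) = 1/41 ≈ 2.4390%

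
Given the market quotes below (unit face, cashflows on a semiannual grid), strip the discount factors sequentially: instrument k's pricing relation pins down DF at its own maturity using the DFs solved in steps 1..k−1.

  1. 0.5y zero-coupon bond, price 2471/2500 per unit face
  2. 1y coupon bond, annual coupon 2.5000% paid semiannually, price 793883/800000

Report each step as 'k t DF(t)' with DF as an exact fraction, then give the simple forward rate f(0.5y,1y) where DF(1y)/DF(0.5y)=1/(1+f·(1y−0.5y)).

1 1/2 2471/2500
2 1 9679/10000
f(0.5y,1y) = ((2471/2500)/(9679/10000) − 1)/(1/2) = 410/9679 ≈ 4.2360%

step 1 [0.5y] zero: DF = P = 2471/2500 ≈ 0.988400
step 2 [1y] bond c/2=1/80: DF=(793883/800000 − 1/80·(0.988400))/(1+1/80) = 9679/10000 ≈ 0.967900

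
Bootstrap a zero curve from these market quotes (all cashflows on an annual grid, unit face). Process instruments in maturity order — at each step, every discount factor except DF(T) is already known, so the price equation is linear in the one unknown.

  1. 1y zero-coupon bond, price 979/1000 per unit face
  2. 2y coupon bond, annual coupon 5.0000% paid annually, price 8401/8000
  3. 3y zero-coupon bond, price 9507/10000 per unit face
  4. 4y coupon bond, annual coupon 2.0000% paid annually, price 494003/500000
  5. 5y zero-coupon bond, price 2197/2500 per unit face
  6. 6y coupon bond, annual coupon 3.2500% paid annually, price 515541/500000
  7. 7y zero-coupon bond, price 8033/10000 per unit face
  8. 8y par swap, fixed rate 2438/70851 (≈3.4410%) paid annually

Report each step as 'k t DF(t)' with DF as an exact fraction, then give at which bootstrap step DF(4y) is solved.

step 1 [1y] zero: DF = P = 979/1000 ≈ 0.979000
step 2 [2y] bond c/1=1/20: DF=(8401/8000 − 1/20·(0.979000))/(1+1/20) = 1907/2000 ≈ 0.953500
step 3 [3y] zero: DF = P = 9507/10000 ≈ 0.950700
step 4 [4y] bond c/1=1/50: DF=(494003/500000 − 1/50·(0.979000+0.953500+0.950700))/(1+1/50) = 9121/10000 ≈ 0.912100
step 5 [5y] zero: DF = P = 2197/2500 ≈ 0.878800
step 6 [6y] bond c/1=13/400: DF=(515541/500000 − 13/400·(0.979000+0.953500+0.950700+0.912100+0.878800))/(1+13/400) = 1703/2000 ≈ 0.851500
step 7 [7y] zero: DF = P = 8033/10000 ≈ 0.803300
step 8 [8y] swap r/1=2438/70851: DF=(1 − 2438/70851·(0.979000+0.953500+0.950700+0.912100+0.878800+0.851500+0.803300))/(1+2438/70851) = 3781/5000 ≈ 0.756200

1 1 979/1000
2 2 1907/2000
3 3 9507/10000
4 4 9121/10000
5 5 2197/2500
6 6 1703/2000
7 7 8033/10000
8 8 3781/5000
DF(4y) is solved at step 4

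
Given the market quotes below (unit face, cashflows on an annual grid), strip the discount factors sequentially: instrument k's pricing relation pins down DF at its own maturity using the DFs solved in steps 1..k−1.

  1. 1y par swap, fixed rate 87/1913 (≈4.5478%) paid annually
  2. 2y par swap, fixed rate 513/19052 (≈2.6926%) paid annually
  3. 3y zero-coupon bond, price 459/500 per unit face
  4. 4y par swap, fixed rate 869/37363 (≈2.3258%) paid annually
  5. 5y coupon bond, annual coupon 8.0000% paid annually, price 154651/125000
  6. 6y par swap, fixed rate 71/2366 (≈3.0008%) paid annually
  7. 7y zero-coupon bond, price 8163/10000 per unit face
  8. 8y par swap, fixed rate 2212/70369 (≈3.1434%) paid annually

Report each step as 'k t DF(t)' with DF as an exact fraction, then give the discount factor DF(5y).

step 1 [1y] swap r/1=87/1913: DF=(1 − 87/1913·(0))/(1+87/1913) = 1913/2000 ≈ 0.956500
step 2 [2y] swap r/1=513/19052: DF=(1 − 513/19052·(0.956500))/(1+513/19052) = 9487/10000 ≈ 0.948700
step 3 [3y] zero: DF = P = 459/500 ≈ 0.918000
step 4 [4y] swap r/1=869/37363: DF=(1 − 869/37363·(0.956500+0.948700+0.918000))/(1+869/37363) = 9131/10000 ≈ 0.913100
step 5 [5y] bond c/1=2/25: DF=(154651/125000 − 2/25·(0.956500+0.948700+0.918000+0.913100))/(1+2/25) = 543/625 ≈ 0.868800
step 6 [6y] swap r/1=71/2366: DF=(1 − 71/2366·(0.956500+0.948700+0.918000+0.913100+0.868800))/(1+71/2366) = 8367/10000 ≈ 0.836700
step 7 [7y] zero: DF = P = 8163/10000 ≈ 0.816300
step 8 [8y] swap r/1=2212/70369: DF=(1 − 2212/70369·(0.956500+0.948700+0.918000+0.913100+0.868800+0.836700+0.816300))/(1+2212/70369) = 1947/2500 ≈ 0.778800

1 1 1913/2000
2 2 9487/10000
3 3 459/500
4 4 9131/10000
5 5 543/625
6 6 8367/10000
7 7 8163/10000
8 8 1947/2500
DF(5y) = 543/625 ≈ 0.868800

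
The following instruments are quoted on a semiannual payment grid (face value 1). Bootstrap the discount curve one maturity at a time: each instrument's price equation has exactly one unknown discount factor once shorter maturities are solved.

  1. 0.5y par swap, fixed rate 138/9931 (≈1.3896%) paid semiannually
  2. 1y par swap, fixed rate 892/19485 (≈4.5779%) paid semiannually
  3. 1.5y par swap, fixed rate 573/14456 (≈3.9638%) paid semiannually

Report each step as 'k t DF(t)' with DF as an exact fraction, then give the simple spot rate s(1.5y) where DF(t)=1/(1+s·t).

step 1 [0.5y] swap r/2=69/9931: DF=(1 − 69/9931·(0))/(1+69/9931) = 9931/10000 ≈ 0.993100
step 2 [1y] swap r/2=446/19485: DF=(1 − 446/19485·(0.993100))/(1+446/19485) = 4777/5000 ≈ 0.955400
step 3 [1.5y] swap r/2=573/28912: DF=(1 − 573/28912·(0.993100+0.955400))/(1+573/28912) = 9427/10000 ≈ 0.942700

1 1/2 9931/10000
2 1 4777/5000
3 3/2 9427/10000
s(1.5y) = (1/(9427/10000) − 1)/(3/2) = 382/9427 ≈ 4.0522%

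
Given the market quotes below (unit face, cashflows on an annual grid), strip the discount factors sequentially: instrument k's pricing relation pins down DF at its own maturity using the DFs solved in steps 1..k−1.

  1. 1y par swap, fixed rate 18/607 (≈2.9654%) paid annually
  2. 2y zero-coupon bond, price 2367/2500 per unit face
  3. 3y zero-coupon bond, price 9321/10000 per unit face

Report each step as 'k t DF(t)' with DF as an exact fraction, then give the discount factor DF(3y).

1 1 607/625
2 2 2367/2500
3 3 9321/10000
DF(3y) = 9321/10000 ≈ 0.932100

step 1 [1y] swap r/1=18/607: DF=(1 − 18/607·(0))/(1+18/607) = 607/625 ≈ 0.971200
step 2 [2y] zero: DF = P = 2367/2500 ≈ 0.946800
step 3 [3y] zero: DF = P = 9321/10000 ≈ 0.932100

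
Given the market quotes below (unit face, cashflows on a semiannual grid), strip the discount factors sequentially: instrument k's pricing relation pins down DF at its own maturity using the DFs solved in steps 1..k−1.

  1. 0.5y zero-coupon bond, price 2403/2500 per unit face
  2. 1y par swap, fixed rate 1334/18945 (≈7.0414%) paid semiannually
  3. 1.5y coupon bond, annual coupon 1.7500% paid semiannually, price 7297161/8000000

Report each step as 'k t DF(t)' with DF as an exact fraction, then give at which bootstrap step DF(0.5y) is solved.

step 1 [0.5y] zero: DF = P = 2403/2500 ≈ 0.961200
step 2 [1y] swap r/2=667/18945: DF=(1 − 667/18945·(0.961200))/(1+667/18945) = 9333/10000 ≈ 0.933300
step 3 [1.5y] bond c/2=7/800: DF=(7297161/8000000 − 7/800·(0.961200+0.933300))/(1+7/800) = 4439/5000 ≈ 0.887800

1 1/2 2403/2500
2 1 9333/10000
3 3/2 4439/5000
DF(0.5y) is solved at step 1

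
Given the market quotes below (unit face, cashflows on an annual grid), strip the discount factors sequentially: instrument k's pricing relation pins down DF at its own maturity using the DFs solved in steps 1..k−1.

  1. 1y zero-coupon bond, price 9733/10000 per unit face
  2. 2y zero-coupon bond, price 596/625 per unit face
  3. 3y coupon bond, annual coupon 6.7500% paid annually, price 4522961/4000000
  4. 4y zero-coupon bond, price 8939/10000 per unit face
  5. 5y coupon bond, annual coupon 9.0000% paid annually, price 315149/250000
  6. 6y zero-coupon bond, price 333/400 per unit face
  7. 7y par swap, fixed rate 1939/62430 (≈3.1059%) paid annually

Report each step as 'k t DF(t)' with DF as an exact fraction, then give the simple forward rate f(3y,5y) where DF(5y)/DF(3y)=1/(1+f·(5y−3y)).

1 1 9733/10000
2 2 596/625
3 3 4687/5000
4 4 8939/10000
5 5 4231/5000
6 6 333/400
7 7 8061/10000
f(3y,5y) = ((4687/5000)/(4231/5000) − 1)/(2) = 228/4231 ≈ 5.3888%

step 1 [1y] zero: DF = P = 9733/10000 ≈ 0.973300
step 2 [2y] zero: DF = P = 596/625 ≈ 0.953600
step 3 [3y] bond c/1=27/400: DF=(4522961/4000000 − 27/400·(0.973300+0.953600))/(1+27/400) = 4687/5000 ≈ 0.937400
step 4 [4y] zero: DF = P = 8939/10000 ≈ 0.893900
step 5 [5y] bond c/1=9/100: DF=(315149/250000 − 9/100·(0.973300+0.953600+0.937400+0.893900))/(1+9/100) = 4231/5000 ≈ 0.846200
step 6 [6y] zero: DF = P = 333/400 ≈ 0.832500
step 7 [7y] swap r/1=1939/62430: DF=(1 − 1939/62430·(0.973300+0.953600+0.937400+0.893900+0.846200+0.832500))/(1+1939/62430) = 8061/10000 ≈ 0.806100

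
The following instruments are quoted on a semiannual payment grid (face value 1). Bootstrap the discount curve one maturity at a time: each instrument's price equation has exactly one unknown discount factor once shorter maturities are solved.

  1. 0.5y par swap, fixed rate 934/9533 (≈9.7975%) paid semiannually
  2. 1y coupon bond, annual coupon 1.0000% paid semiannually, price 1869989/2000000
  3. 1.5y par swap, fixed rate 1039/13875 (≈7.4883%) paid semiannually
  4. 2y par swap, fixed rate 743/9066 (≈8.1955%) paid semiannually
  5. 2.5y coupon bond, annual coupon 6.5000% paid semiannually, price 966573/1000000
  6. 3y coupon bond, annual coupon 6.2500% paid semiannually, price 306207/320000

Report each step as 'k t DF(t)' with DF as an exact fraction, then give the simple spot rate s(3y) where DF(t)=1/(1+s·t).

1 1/2 9533/10000
2 1 1157/1250
3 3/2 8961/10000
4 2 4257/5000
5 5/2 411/500
6 3 7931/10000
s(3y) = (1/(7931/10000) − 1)/(3) = 2069/23793 ≈ 8.6958%

step 1 [0.5y] swap r/2=467/9533: DF=(1 − 467/9533·(0))/(1+467/9533) = 9533/10000 ≈ 0.953300
step 2 [1y] bond c/2=1/200: DF=(1869989/2000000 − 1/200·(0.953300))/(1+1/200) = 1157/1250 ≈ 0.925600
step 3 [1.5y] swap r/2=1039/27750: DF=(1 − 1039/27750·(0.953300+0.925600))/(1+1039/27750) = 8961/10000 ≈ 0.896100
step 4 [2y] swap r/2=743/18132: DF=(1 − 743/18132·(0.953300+0.925600+0.896100))/(1+743/18132) = 4257/5000 ≈ 0.851400
step 5 [2.5y] bond c/2=13/400: DF=(966573/1000000 − 13/400·(0.953300+0.925600+0.896100+0.851400))/(1+13/400) = 411/500 ≈ 0.822000
step 6 [3y] bond c/2=1/32: DF=(306207/320000 − 1/32·(0.953300+0.925600+0.896100+0.851400+0.822000))/(1+1/32) = 7931/10000 ≈ 0.793100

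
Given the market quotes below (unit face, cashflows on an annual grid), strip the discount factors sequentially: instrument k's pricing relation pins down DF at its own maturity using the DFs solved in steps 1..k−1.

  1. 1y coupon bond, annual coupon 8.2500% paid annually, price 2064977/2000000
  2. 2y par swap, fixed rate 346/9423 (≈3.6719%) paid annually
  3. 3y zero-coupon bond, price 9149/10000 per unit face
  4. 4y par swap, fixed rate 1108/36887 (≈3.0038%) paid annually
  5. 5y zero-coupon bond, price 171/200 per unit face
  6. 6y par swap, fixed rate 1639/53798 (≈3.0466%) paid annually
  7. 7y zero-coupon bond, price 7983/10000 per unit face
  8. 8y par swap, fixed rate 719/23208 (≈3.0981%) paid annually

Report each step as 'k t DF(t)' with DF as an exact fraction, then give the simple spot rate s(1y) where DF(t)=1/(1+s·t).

step 1 [1y] bond c/1=33/400: DF=(2064977/2000000 − 33/400·(0))/(1+33/400) = 4769/5000 ≈ 0.953800
step 2 [2y] swap r/1=346/9423: DF=(1 − 346/9423·(0.953800))/(1+346/9423) = 2327/2500 ≈ 0.930800
step 3 [3y] zero: DF = P = 9149/10000 ≈ 0.914900
step 4 [4y] swap r/1=1108/36887: DF=(1 − 1108/36887·(0.953800+0.930800+0.914900))/(1+1108/36887) = 2223/2500 ≈ 0.889200
step 5 [5y] zero: DF = P = 171/200 ≈ 0.855000
step 6 [6y] swap r/1=1639/53798: DF=(1 − 1639/53798·(0.953800+0.930800+0.914900+0.889200+0.855000))/(1+1639/53798) = 8361/10000 ≈ 0.836100
step 7 [7y] zero: DF = P = 7983/10000 ≈ 0.798300
step 8 [8y] swap r/1=719/23208: DF=(1 − 719/23208·(0.953800+0.930800+0.914900+0.889200+0.855000+0.836100+0.798300))/(1+719/23208) = 7843/10000 ≈ 0.784300

1 1 4769/5000
2 2 2327/2500
3 3 9149/10000
4 4 2223/2500
5 5 171/200
6 6 8361/10000
7 7 7983/10000
8 8 7843/10000
s(1y) = (1/(4769/5000) − 1)/(1) = 231/4769 ≈ 4.8438%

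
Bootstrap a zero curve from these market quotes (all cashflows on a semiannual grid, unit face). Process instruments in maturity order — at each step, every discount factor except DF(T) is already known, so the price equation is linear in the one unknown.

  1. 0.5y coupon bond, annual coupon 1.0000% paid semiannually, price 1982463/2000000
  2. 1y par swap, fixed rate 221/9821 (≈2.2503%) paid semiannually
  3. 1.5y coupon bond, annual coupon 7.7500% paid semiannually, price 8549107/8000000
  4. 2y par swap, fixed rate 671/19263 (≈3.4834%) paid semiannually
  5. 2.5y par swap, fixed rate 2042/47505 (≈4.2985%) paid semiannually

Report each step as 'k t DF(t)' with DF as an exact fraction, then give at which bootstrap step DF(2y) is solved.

step 1 [0.5y] bond c/2=1/200: DF=(1982463/2000000 − 1/200·(0))/(1+1/200) = 9863/10000 ≈ 0.986300
step 2 [1y] swap r/2=221/19642: DF=(1 − 221/19642·(0.986300))/(1+221/19642) = 9779/10000 ≈ 0.977900
step 3 [1.5y] bond c/2=31/800: DF=(8549107/8000000 − 31/800·(0.986300+0.977900))/(1+31/800) = 1911/2000 ≈ 0.955500
step 4 [2y] swap r/2=671/38526: DF=(1 − 671/38526·(0.986300+0.977900+0.955500))/(1+671/38526) = 9329/10000 ≈ 0.932900
step 5 [2.5y] swap r/2=1021/47505: DF=(1 − 1021/47505·(0.986300+0.977900+0.955500+0.932900))/(1+1021/47505) = 8979/10000 ≈ 0.897900

1 1/2 9863/10000
2 1 9779/10000
3 3/2 1911/2000
4 2 9329/10000
5 5/2 8979/10000
DF(2y) is solved at step 4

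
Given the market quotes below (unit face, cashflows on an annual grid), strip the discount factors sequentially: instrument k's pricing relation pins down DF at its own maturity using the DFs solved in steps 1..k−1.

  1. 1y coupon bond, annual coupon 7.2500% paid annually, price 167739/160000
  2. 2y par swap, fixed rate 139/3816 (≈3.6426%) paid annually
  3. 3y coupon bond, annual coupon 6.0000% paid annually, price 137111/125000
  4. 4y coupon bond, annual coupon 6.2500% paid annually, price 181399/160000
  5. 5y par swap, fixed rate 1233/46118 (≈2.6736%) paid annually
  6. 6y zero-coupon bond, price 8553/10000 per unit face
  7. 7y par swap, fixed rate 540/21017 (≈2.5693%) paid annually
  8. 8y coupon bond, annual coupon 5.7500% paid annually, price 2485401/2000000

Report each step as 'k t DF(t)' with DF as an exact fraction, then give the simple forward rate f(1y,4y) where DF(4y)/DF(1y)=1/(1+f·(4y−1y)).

1 1 391/400
2 2 1861/2000
3 3 2317/2500
4 4 9003/10000
5 5 8767/10000
6 6 8553/10000
7 7 419/500
8 8 8323/10000
f(1y,4y) = ((391/400)/(9003/10000) − 1)/(3) = 772/27009 ≈ 2.8583%

step 1 [1y] bond c/1=29/400: DF=(167739/160000 − 29/400·(0))/(1+29/400) = 391/400 ≈ 0.977500
step 2 [2y] swap r/1=139/3816: DF=(1 − 139/3816·(0.977500))/(1+139/3816) = 1861/2000 ≈ 0.930500
step 3 [3y] bond c/1=3/50: DF=(137111/125000 − 3/50·(0.977500+0.930500))/(1+3/50) = 2317/2500 ≈ 0.926800
step 4 [4y] bond c/1=1/16: DF=(181399/160000 − 1/16·(0.977500+0.930500+0.926800))/(1+1/16) = 9003/10000 ≈ 0.900300
step 5 [5y] swap r/1=1233/46118: DF=(1 − 1233/46118·(0.977500+0.930500+0.926800+0.900300))/(1+1233/46118) = 8767/10000 ≈ 0.876700
step 6 [6y] zero: DF = P = 8553/10000 ≈ 0.855300
step 7 [7y] swap r/1=540/21017: DF=(1 − 540/21017·(0.977500+0.930500+0.926800+0.900300+0.876700+0.855300))/(1+540/21017) = 419/500 ≈ 0.838000
step 8 [8y] bond c/1=23/400: DF=(2485401/2000000 − 23/400·(0.977500+0.930500+0.926800+0.900300+0.876700+0.855300+0.838000))/(1+23/400) = 8323/10000 ≈ 0.832300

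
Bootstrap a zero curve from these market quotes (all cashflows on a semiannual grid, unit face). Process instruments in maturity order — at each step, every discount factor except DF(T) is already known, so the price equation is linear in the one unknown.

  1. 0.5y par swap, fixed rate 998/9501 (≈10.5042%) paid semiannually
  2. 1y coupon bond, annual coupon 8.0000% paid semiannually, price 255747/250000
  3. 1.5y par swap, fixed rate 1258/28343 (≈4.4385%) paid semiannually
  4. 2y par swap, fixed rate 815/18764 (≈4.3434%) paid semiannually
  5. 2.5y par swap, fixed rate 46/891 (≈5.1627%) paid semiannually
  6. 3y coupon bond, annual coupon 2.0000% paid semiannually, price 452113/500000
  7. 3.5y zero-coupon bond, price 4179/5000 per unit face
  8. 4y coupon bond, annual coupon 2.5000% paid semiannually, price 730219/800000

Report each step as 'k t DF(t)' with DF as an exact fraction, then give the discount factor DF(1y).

1 1/2 9501/10000
2 1 9471/10000
3 3/2 9371/10000
4 2 1837/2000
5 5/2 2201/2500
6 3 4247/5000
7 7/2 4179/5000
8 4 1647/2000
DF(1y) = 9471/10000 ≈ 0.947100

step 1 [0.5y] swap r/2=499/9501: DF=(1 − 499/9501·(0))/(1+499/9501) = 9501/10000 ≈ 0.950100
step 2 [1y] bond c/2=1/25: DF=(255747/250000 − 1/25·(0.950100))/(1+1/25) = 9471/10000 ≈ 0.947100
step 3 [1.5y] swap r/2=629/28343: DF=(1 − 629/28343·(0.950100+0.947100))/(1+629/28343) = 9371/10000 ≈ 0.937100
step 4 [2y] swap r/2=815/37528: DF=(1 − 815/37528·(0.950100+0.947100+0.937100))/(1+815/37528) = 1837/2000 ≈ 0.918500
step 5 [2.5y] swap r/2=23/891: DF=(1 − 23/891·(0.950100+0.947100+0.937100+0.918500))/(1+23/891) = 2201/2500 ≈ 0.880400
step 6 [3y] bond c/2=1/100: DF=(452113/500000 − 1/100·(0.950100+0.947100+0.937100+0.918500+0.880400))/(1+1/100) = 4247/5000 ≈ 0.849400
step 7 [3.5y] zero: DF = P = 4179/5000 ≈ 0.835800
step 8 [4y] bond c/2=1/80: DF=(730219/800000 − 1/80·(0.950100+0.947100+0.937100+0.918500+0.880400+0.849400+0.835800))/(1+1/80) = 1647/2000 ≈ 0.823500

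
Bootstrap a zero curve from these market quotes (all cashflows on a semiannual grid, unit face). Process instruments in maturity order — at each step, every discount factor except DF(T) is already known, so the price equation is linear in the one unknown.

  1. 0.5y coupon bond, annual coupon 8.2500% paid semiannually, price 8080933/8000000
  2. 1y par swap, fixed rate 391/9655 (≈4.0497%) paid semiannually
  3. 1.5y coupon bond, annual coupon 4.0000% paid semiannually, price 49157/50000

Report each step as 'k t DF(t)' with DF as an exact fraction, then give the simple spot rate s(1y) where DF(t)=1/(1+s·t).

step 1 [0.5y] bond c/2=33/800: DF=(8080933/8000000 − 33/800·(0))/(1+33/800) = 9701/10000 ≈ 0.970100
step 2 [1y] swap r/2=391/19310: DF=(1 − 391/19310·(0.970100))/(1+391/19310) = 9609/10000 ≈ 0.960900
step 3 [1.5y] bond c/2=1/50: DF=(49157/50000 − 1/50·(0.970100+0.960900))/(1+1/50) = 463/500 ≈ 0.926000

1 1/2 9701/10000
2 1 9609/10000
3 3/2 463/500
s(1y) = (1/(9609/10000) − 1)/(1) = 391/9609 ≈ 4.0691%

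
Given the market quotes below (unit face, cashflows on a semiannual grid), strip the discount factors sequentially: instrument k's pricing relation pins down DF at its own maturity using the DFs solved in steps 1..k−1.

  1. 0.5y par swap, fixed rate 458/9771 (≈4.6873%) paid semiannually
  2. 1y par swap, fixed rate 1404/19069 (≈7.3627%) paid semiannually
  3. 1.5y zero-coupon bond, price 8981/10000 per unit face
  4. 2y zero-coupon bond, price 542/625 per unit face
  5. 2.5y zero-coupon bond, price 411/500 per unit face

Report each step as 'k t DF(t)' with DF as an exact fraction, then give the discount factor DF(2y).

step 1 [0.5y] swap r/2=229/9771: DF=(1 − 229/9771·(0))/(1+229/9771) = 9771/10000 ≈ 0.977100
step 2 [1y] swap r/2=702/19069: DF=(1 − 702/19069·(0.977100))/(1+702/19069) = 4649/5000 ≈ 0.929800
step 3 [1.5y] zero: DF = P = 8981/10000 ≈ 0.898100
step 4 [2y] zero: DF = P = 542/625 ≈ 0.867200
step 5 [2.5y] zero: DF = P = 411/500 ≈ 0.822000

1 1/2 9771/10000
2 1 4649/5000
3 3/2 8981/10000
4 2 542/625
5 5/2 411/500
DF(2y) = 542/625 ≈ 0.867200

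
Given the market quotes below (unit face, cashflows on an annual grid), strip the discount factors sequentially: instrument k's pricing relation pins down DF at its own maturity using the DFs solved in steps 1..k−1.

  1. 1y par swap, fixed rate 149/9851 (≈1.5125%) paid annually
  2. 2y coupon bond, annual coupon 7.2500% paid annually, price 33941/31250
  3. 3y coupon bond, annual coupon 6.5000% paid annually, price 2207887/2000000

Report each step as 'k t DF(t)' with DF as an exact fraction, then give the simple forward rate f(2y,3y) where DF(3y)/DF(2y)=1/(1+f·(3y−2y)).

1 1 9851/10000
2 2 9461/10000
3 3 9187/10000
f(2y,3y) = ((9461/10000)/(9187/10000) − 1)/(1) = 274/9187 ≈ 2.9825%

step 1 [1y] swap r/1=149/9851: DF=(1 − 149/9851·(0))/(1+149/9851) = 9851/10000 ≈ 0.985100
step 2 [2y] bond c/1=29/400: DF=(33941/31250 − 29/400·(0.985100))/(1+29/400) = 9461/10000 ≈ 0.946100
step 3 [3y] bond c/1=13/200: DF=(2207887/2000000 − 13/200·(0.985100+0.946100))/(1+13/200) = 9187/10000 ≈ 0.918700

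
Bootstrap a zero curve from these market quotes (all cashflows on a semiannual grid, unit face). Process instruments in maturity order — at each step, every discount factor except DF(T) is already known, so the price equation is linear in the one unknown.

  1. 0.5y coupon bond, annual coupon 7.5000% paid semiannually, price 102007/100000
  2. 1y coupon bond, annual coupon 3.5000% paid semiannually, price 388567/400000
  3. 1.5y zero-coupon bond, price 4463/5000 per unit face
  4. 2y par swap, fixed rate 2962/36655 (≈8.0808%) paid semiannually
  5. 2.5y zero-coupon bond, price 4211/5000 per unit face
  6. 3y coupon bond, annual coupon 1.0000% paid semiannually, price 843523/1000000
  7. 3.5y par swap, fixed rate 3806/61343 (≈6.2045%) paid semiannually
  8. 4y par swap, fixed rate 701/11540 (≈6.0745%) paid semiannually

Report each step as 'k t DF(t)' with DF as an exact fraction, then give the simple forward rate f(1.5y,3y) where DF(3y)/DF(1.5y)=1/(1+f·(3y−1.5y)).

step 1 [0.5y] bond c/2=3/80: DF=(102007/100000 − 3/80·(0))/(1+3/80) = 1229/1250 ≈ 0.983200
step 2 [1y] bond c/2=7/400: DF=(388567/400000 − 7/400·(0.983200))/(1+7/400) = 4689/5000 ≈ 0.937800
step 3 [1.5y] zero: DF = P = 4463/5000 ≈ 0.892600
step 4 [2y] swap r/2=1481/36655: DF=(1 − 1481/36655·(0.983200+0.937800+0.892600))/(1+1481/36655) = 8519/10000 ≈ 0.851900
step 5 [2.5y] zero: DF = P = 4211/5000 ≈ 0.842200
step 6 [3y] bond c/2=1/200: DF=(843523/1000000 − 1/200·(0.983200+0.937800+0.892600+0.851900+0.842200))/(1+1/200) = 8169/10000 ≈ 0.816900
step 7 [3.5y] swap r/2=1903/61343: DF=(1 − 1903/61343·(0.983200+0.937800+0.892600+0.851900+0.842200+0.816900))/(1+1903/61343) = 8097/10000 ≈ 0.809700
step 8 [4y] swap r/2=701/23080: DF=(1 − 701/23080·(0.983200+0.937800+0.892600+0.851900+0.842200+0.816900+0.809700))/(1+701/23080) = 7897/10000 ≈ 0.789700

1 1/2 1229/1250
2 1 4689/5000
3 3/2 4463/5000
4 2 8519/10000
5 5/2 4211/5000
6 3 8169/10000
7 7/2 8097/10000
8 4 7897/10000
f(1.5y,3y) = ((4463/5000)/(8169/10000) − 1)/(3/2) = 1514/24507 ≈ 6.1778%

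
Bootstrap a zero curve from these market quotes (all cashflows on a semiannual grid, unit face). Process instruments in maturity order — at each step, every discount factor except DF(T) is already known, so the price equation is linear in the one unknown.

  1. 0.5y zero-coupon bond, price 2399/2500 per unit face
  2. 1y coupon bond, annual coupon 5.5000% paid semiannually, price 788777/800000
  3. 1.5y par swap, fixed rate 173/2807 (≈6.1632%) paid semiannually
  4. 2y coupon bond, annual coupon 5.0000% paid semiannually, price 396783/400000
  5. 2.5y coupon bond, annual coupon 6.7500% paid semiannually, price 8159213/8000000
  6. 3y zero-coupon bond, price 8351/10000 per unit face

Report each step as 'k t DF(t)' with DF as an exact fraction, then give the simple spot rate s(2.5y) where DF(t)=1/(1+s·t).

1 1/2 2399/2500
2 1 9339/10000
3 3/2 1827/2000
4 2 8993/10000
5 5/2 541/625
6 3 8351/10000
s(2.5y) = (1/(541/625) − 1)/(5/2) = 168/2705 ≈ 6.2107%

step 1 [0.5y] zero: DF = P = 2399/2500 ≈ 0.959600
step 2 [1y] bond c/2=11/400: DF=(788777/800000 − 11/400·(0.959600))/(1+11/400) = 9339/10000 ≈ 0.933900
step 3 [1.5y] swap r/2=173/5614: DF=(1 − 173/5614·(0.959600+0.933900))/(1+173/5614) = 1827/2000 ≈ 0.913500
step 4 [2y] bond c/2=1/40: DF=(396783/400000 − 1/40·(0.959600+0.933900+0.913500))/(1+1/40) = 8993/10000 ≈ 0.899300
step 5 [2.5y] bond c/2=27/800: DF=(8159213/8000000 − 27/800·(0.959600+0.933900+0.913500+0.899300))/(1+27/800) = 541/625 ≈ 0.865600
step 6 [3y] zero: DF = P = 8351/10000 ≈ 0.835100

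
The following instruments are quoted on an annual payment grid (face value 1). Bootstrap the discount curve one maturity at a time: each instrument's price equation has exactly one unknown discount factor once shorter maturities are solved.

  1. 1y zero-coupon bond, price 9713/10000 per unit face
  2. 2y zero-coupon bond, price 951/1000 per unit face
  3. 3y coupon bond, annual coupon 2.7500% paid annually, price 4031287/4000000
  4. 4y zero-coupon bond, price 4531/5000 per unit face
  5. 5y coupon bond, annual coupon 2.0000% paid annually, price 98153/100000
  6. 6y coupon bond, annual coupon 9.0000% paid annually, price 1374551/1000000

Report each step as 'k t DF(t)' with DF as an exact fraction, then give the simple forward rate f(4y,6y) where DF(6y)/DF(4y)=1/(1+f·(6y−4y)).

step 1 [1y] zero: DF = P = 9713/10000 ≈ 0.971300
step 2 [2y] zero: DF = P = 951/1000 ≈ 0.951000
step 3 [3y] bond c/1=11/400: DF=(4031287/4000000 − 11/400·(0.971300+0.951000))/(1+11/400) = 4647/5000 ≈ 0.929400
step 4 [4y] zero: DF = P = 4531/5000 ≈ 0.906200
step 5 [5y] bond c/1=1/50: DF=(98153/100000 − 1/50·(0.971300+0.951000+0.929400+0.906200))/(1+1/50) = 4443/5000 ≈ 0.888600
step 6 [6y] bond c/1=9/100: DF=(1374551/1000000 − 9/100·(0.971300+0.951000+0.929400+0.906200+0.888600))/(1+9/100) = 4387/5000 ≈ 0.877400

1 1 9713/10000
2 2 951/1000
3 3 4647/5000
4 4 4531/5000
5 5 4443/5000
6 6 4387/5000
f(4y,6y) = ((4531/5000)/(4387/5000) − 1)/(2) = 72/4387 ≈ 1.6412%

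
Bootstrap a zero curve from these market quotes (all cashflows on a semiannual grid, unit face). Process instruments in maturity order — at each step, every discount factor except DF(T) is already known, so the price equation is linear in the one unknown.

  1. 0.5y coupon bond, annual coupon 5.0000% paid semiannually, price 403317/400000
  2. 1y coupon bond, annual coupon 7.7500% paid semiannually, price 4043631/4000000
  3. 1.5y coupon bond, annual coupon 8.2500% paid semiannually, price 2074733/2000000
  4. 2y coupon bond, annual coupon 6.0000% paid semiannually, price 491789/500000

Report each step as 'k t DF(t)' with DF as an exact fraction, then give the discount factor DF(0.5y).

step 1 [0.5y] bond c/2=1/40: DF=(403317/400000 − 1/40·(0))/(1+1/40) = 9837/10000 ≈ 0.983700
step 2 [1y] bond c/2=31/800: DF=(4043631/4000000 − 31/800·(0.983700))/(1+31/800) = 1873/2000 ≈ 0.936500
step 3 [1.5y] bond c/2=33/800: DF=(2074733/2000000 − 33/800·(0.983700+0.936500))/(1+33/800) = 4601/5000 ≈ 0.920200
step 4 [2y] bond c/2=3/100: DF=(491789/500000 − 3/100·(0.983700+0.936500+0.920200))/(1+3/100) = 4361/5000 ≈ 0.872200

1 1/2 9837/10000
2 1 1873/2000
3 3/2 4601/5000
4 2 4361/5000
DF(0.5y) = 9837/10000 ≈ 0.983700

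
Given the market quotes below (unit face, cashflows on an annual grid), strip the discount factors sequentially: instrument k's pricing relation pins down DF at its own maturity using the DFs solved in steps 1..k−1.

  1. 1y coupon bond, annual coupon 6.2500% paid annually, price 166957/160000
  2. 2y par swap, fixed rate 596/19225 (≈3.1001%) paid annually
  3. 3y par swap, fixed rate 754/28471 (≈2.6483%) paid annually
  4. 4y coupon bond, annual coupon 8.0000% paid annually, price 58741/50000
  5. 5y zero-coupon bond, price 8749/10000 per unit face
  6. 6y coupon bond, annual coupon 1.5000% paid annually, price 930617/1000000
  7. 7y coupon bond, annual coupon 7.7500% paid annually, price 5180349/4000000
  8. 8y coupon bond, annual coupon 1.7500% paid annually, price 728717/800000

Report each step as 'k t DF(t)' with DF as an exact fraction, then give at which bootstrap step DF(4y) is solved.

1 1 9821/10000
2 2 2351/2500
3 3 4623/5000
4 4 8769/10000
5 5 8749/10000
6 6 8489/10000
7 7 8101/10000
8 8 1969/2500
DF(4y) is solved at step 4

step 1 [1y] bond c/1=1/16: DF=(166957/160000 − 1/16·(0))/(1+1/16) = 9821/10000 ≈ 0.982100
step 2 [2y] swap r/1=596/19225: DF=(1 − 596/19225·(0.982100))/(1+596/19225) = 2351/2500 ≈ 0.940400
step 3 [3y] swap r/1=754/28471: DF=(1 − 754/28471·(0.982100+0.940400))/(1+754/28471) = 4623/5000 ≈ 0.924600
step 4 [4y] bond c/1=2/25: DF=(58741/50000 − 2/25·(0.982100+0.940400+0.924600))/(1+2/25) = 8769/10000 ≈ 0.876900
step 5 [5y] zero: DF = P = 8749/10000 ≈ 0.874900
step 6 [6y] bond c/1=3/200: DF=(930617/1000000 − 3/200·(0.982100+0.940400+0.924600+0.876900+0.874900))/(1+3/200) = 8489/10000 ≈ 0.848900
step 7 [7y] bond c/1=31/400: DF=(5180349/4000000 − 31/400·(0.982100+0.940400+0.924600+0.876900+0.874900+0.848900))/(1+31/400) = 8101/10000 ≈ 0.810100
step 8 [8y] bond c/1=7/400: DF=(728717/800000 − 7/400·(0.982100+0.940400+0.924600+0.876900+0.874900+0.848900+0.810100))/(1+7/400) = 1969/2500 ≈ 0.787600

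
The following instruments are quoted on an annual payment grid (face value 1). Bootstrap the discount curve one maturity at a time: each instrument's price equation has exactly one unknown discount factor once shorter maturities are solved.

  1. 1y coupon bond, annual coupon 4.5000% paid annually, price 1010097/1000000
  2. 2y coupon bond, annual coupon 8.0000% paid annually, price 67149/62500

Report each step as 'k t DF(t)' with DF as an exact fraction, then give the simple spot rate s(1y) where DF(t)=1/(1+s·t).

1 1 4833/5000
2 2 577/625
s(1y) = (1/(4833/5000) − 1)/(1) = 167/4833 ≈ 3.4554%

step 1 [1y] bond c/1=9/200: DF=(1010097/1000000 − 9/200·(0))/(1+9/200) = 4833/5000 ≈ 0.966600
step 2 [2y] bond c/1=2/25: DF=(67149/62500 − 2/25·(0.966600))/(1+2/25) = 577/625 ≈ 0.923200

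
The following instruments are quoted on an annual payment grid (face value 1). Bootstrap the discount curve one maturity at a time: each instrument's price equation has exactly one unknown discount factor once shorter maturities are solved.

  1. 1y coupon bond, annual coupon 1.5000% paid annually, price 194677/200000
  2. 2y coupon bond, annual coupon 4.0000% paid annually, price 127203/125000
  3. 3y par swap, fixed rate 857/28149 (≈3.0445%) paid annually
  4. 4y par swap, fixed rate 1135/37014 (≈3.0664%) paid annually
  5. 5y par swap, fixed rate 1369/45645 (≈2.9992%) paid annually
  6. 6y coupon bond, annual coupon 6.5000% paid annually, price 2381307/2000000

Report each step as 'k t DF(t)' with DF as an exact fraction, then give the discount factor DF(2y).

1 1 959/1000
2 2 1177/1250
3 3 9143/10000
4 4 1773/2000
5 5 8631/10000
6 6 4197/5000
DF(2y) = 1177/1250 ≈ 0.941600

step 1 [1y] bond c/1=3/200: DF=(194677/200000 − 3/200·(0))/(1+3/200) = 959/1000 ≈ 0.959000
step 2 [2y] bond c/1=1/25: DF=(127203/125000 − 1/25·(0.959000))/(1+1/25) = 1177/1250 ≈ 0.941600
step 3 [3y] swap r/1=857/28149: DF=(1 − 857/28149·(0.959000+0.941600))/(1+857/28149) = 9143/10000 ≈ 0.914300
step 4 [4y] swap r/1=1135/37014: DF=(1 − 1135/37014·(0.959000+0.941600+0.914300))/(1+1135/37014) = 1773/2000 ≈ 0.886500
step 5 [5y] swap r/1=1369/45645: DF=(1 − 1369/45645·(0.959000+0.941600+0.914300+0.886500))/(1+1369/45645) = 8631/10000 ≈ 0.863100
step 6 [6y] bond c/1=13/200: DF=(2381307/2000000 − 13/200·(0.959000+0.941600+0.914300+0.886500+0.863100))/(1+13/200) = 4197/5000 ≈ 0.839400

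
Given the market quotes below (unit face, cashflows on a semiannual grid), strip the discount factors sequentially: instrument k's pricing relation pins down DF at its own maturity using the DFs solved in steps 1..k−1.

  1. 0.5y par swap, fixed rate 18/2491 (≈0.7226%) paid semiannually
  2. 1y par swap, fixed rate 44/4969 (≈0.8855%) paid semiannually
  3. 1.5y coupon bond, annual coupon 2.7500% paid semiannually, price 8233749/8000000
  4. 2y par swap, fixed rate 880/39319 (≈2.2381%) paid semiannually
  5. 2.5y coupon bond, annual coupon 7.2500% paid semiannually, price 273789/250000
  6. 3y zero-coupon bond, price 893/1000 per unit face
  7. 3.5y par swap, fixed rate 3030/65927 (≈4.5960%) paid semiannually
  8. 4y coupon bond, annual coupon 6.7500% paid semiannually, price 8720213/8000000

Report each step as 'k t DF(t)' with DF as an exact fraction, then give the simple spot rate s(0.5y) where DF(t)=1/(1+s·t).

step 1 [0.5y] swap r/2=9/2491: DF=(1 − 9/2491·(0))/(1+9/2491) = 2491/2500 ≈ 0.996400
step 2 [1y] swap r/2=22/4969: DF=(1 − 22/4969·(0.996400))/(1+22/4969) = 1239/1250 ≈ 0.991200
step 3 [1.5y] bond c/2=11/800: DF=(8233749/8000000 − 11/800·(0.996400+0.991200))/(1+11/800) = 9883/10000 ≈ 0.988300
step 4 [2y] swap r/2=440/39319: DF=(1 − 440/39319·(0.996400+0.991200+0.988300))/(1+440/39319) = 239/250 ≈ 0.956000
step 5 [2.5y] bond c/2=29/800: DF=(273789/250000 − 29/800·(0.996400+0.991200+0.988300+0.956000))/(1+29/800) = 9193/10000 ≈ 0.919300
step 6 [3y] zero: DF = P = 893/1000 ≈ 0.893000
step 7 [3.5y] swap r/2=1515/65927: DF=(1 − 1515/65927·(0.996400+0.991200+0.988300+0.956000+0.919300+0.893000))/(1+1515/65927) = 1697/2000 ≈ 0.848500
step 8 [4y] bond c/2=27/800: DF=(8720213/8000000 − 27/800·(0.996400+0.991200+0.988300+0.956000+0.919300+0.893000+0.848500))/(1+27/800) = 1049/1250 ≈ 0.839200

1 1/2 2491/2500
2 1 1239/1250
3 3/2 9883/10000
4 2 239/250
5 5/2 9193/10000
6 3 893/1000
7 7/2 1697/2000
8 4 1049/1250
s(0.5y) = (1/(2491/2500) − 1)/(1/2) = 18/2491 ≈ 0.7226%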